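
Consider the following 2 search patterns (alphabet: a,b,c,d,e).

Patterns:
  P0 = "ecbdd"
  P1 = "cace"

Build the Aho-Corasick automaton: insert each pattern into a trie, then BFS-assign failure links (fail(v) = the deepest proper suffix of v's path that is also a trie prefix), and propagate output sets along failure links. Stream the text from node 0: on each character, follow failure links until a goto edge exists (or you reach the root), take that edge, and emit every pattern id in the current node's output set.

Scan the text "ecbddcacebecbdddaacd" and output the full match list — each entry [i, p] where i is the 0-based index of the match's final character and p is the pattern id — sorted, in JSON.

Build:
Trie (insert patterns):
  0='ε' goto c→6 e→1
  1='e' goto c→2
  2='ec' goto b→3
  3='ecb' goto d→4
  4='ecbd' goto d→5
  5='ecbdd' goto ·  ←P0
  6='c' goto a→7
  7='ca' goto c→8
  8='cac' goto e→9
  9='cace' goto ·  ←P1

Failure links (BFS by depth):
  fail(1) 'e': from fail(0)=0 chase 'e': 0 ⇒ 0;  out=∅∪out(0)=∅
  fail(6) 'c': from fail(0)=0 chase 'c': 0 ⇒ 0;  out=∅∪out(0)=∅
  fail(2) 'ec': from fail(1)=0 chase 'c': 0 ⇒ 6;  out=∅∪out(6)=∅
  fail(7) 'ca': from fail(6)=0 chase 'a': 0 ⇒ 0;  out=∅∪out(0)=∅
  fail(3) 'ecb': from fail(2)=6 chase 'b': 6→0 ⇒ 0;  out=∅∪out(0)=∅
  fail(8) 'cac': from fail(7)=0 chase 'c': 0 ⇒ 6;  out=∅∪out(6)=∅
  fail(4) 'ecbd': from fail(3)=0 chase 'd': 0 ⇒ 0;  out=∅∪out(0)=∅
  fail(9) 'cace': from fail(8)=6 chase 'e': 6→0 ⇒ 1;  out={1}∪out(1)={1}
  fail(5) 'ecbdd': from fail(4)=0 chase 'd': 0 ⇒ 0;  out={0}∪out(0)={0}

Text stream:
i=0 'e': node 0→1
i=1 'c': node 1→2
i=2 'b': node 2→3
i=3 'd': node 3→4
i=4 'd': node 4→5  emit P0@[0:4]
i=5 'c': node 5→6 (via fail)
i=6 'a': node 6→7
i=7 'c': node 7→8
i=8 'e': node 8→9  emit P1@[5:8]
i=9 'b': node 9→0 (via fail)
i=10 'e': node 0→1
i=11 'c': node 1→2
i=12 'b': node 2→3
i=13 'd': node 3→4
i=14 'd': node 4→5  emit P0@[10:14]
i=15 'd': node 5→0 (via fail)
i=16 'a': node 0→0
i=17 'a': node 0→0
i=18 'c': node 0→6
i=19 'd': node 6→0 (via fail)

Result: [[4,0],[8,1],[14,0]]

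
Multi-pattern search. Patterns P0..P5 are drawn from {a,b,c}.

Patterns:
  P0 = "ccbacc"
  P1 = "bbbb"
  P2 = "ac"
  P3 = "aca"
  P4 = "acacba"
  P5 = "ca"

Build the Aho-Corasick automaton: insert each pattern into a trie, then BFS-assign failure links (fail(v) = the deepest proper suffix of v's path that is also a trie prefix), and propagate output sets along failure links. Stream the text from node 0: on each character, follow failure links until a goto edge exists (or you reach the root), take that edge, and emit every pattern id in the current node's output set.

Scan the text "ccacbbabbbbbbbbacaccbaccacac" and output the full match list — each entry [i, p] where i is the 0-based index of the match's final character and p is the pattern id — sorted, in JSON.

Construct AC machine:
Trie (insert patterns):
  n0 'ε': a→11 b→7 c→1
  n1 'c': a→17 c→2
  n2 'cc': b→3
  n3 'ccb': a→4
  n4 'ccba': c→5
  n5 'ccbac': c→6
  n6 'ccbacc': ·  [P0 ends]
  n7 'b': b→8
  n8 'bb': b→9
  n9 'bbb': b→10
  n10 'bbbb': ·  [P1 ends]
  n11 'a': c→12
  n12 'ac': a→13  [P2 ends]
  n13 'aca': c→14  [P3 ends]
  n14 'acac': b→15
  n15 'acacb': a→16
  n16 'acacba': ·  [P4 ends]
  n17 'ca': ·  [P5 ends]

Failure links (BFS by depth):
  n1('c'): parent n0 fail=0; on 'c' 0 → fail=0;  out ∅∪∅=∅
  n7('b'): parent n0 fail=0; on 'b' 0 → fail=0;  out ∅∪∅=∅
  n11('a'): parent n0 fail=0; on 'a' 0 → fail=0;  out ∅∪∅=∅
  n2('cc'): parent n1 fail=0; on 'c' 0 → fail=1;  out ∅∪∅=∅
  n8('bb'): parent n7 fail=0; on 'b' 0 → fail=7;  out ∅∪∅=∅
  n12('ac'): parent n11 fail=0; on 'c' 0 → fail=1;  out {2}∪∅={2}
  n17('ca'): parent n1 fail=0; on 'a' 0 → fail=11;  out {5}∪∅={5}
  n3('ccb'): parent n2 fail=1; on 'b' 1→0 → fail=7;  out ∅∪∅=∅
  n9('bbb'): parent n8 fail=7; on 'b' 7 → fail=8;  out ∅∪∅=∅
  n13('aca'): parent n12 fail=1; on 'a' 1 → fail=17;  out {3}∪{5}={3,5}
  n4('ccba'): parent n3 fail=7; on 'a' 7→0 → fail=11;  out ∅∪∅=∅
  n10('bbbb'): parent n9 fail=8; on 'b' 8 → fail=9;  out {1}∪∅={1}
  n14('acac'): parent n13 fail=17; on 'c' 17→11 → fail=12;  out ∅∪{2}={2}
  n5('ccbac'): parent n4 fail=11; on 'c' 11 → fail=12;  out ∅∪{2}={2}
  n15('acacb'): parent n14 fail=12; on 'b' 12→1→0 → fail=7;  out ∅∪∅=∅
  n6('ccbacc'): parent n5 fail=12; on 'c' 12→1 → fail=2;  out {0}∪∅={0}
  n16('acacba'): parent n15 fail=7; on 'a' 7→0 → fail=11;  out {4}∪∅={4}

Scan:
[0] read 'c'  n0⇒n1
[1] read 'c'  n1⇒n2
[2] read 'a'  n2⇒n17 (via fail)  ** P5@[1:2]
[3] read 'c'  n17⇒n12 (via fail)  ** P2@[2:3]
[4] read 'b'  n12⇒n7 (via fail)
[5] read 'b'  n7⇒n8
[6] read 'a'  n8⇒n11 (via fail)
[7] read 'b'  n11⇒n7 (via fail)
[8] read 'b'  n7⇒n8
[9] read 'b'  n8⇒n9
[10] read 'b'  n9⇒n10  ** P1@[7:10]
[11] read 'b'  n10⇒n10 (via fail)  ** P1@[8:11]
[12] read 'b'  n10⇒n10 (via fail)  ** P1@[9:12]
[13] read 'b'  n10⇒n10 (via fail)  ** P1@[10:13]
[14] read 'b'  n10⇒n10 (via fail)  ** P1@[11:14]
[15] read 'a'  n10⇒n11 (via fail)
[16] read 'c'  n11⇒n12  ** P2@[15:16]
[17] read 'a'  n12⇒n13  ** P3@[15:17],P5@[16:17]
[18] read 'c'  n13⇒n14  ** P2@[17:18]
[19] read 'c'  n14⇒n2 (via fail)
[20] read 'b'  n2⇒n3
[21] read 'a'  n3⇒n4
[22] read 'c'  n4⇒n5  ** P2@[21:22]
[23] read 'c'  n5⇒n6  ** P0@[18:23]
[24] read 'a'  n6⇒n17 (via fail)  ** P5@[23:24]
[25] read 'c'  n17⇒n12 (via fail)  ** P2@[24:25]
[26] read 'a'  n12⇒n13  ** P3@[24:26],P5@[25:26]
[27] read 'c'  n13⇒n14  ** P2@[26:27]

Matches: [[2,5],[3,2],[10,1],[11,1],[12,1],[13,1],[14,1],[16,2],[17,3],[17,5],[18,2],[22,2],[23,0],[24,5],[25,2],[26,3],[26,5],[27,2]]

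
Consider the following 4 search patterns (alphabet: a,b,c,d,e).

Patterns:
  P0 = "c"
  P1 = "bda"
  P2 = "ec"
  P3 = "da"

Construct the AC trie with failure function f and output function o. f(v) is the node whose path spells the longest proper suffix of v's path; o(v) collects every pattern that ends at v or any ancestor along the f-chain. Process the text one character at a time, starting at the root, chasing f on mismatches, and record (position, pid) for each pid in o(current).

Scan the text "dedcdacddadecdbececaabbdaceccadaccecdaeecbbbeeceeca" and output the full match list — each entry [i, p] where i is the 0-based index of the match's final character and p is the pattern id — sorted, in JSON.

Build:
Trie (insert patterns):
  0='ε' goto b→2 c→1 d→7 e→5
  1='c' goto ·  ←P0
  2='b' goto d→3
  3='bd' goto a→4
  4='bda' goto ·  ←P1
  5='e' goto c→6
  6='ec' goto ·  ←P2
  7='d' goto a→8
  8='da' goto ·  ←P3

Failure links (BFS by depth):
  fail(1) 'c': from fail(0)=0 chase 'c': 0 ⇒ 0;  out={0}∪out(0)={0}
  fail(2) 'b': from fail(0)=0 chase 'b': 0 ⇒ 0;  out=∅∪out(0)=∅
  fail(5) 'e': from fail(0)=0 chase 'e': 0 ⇒ 0;  out=∅∪out(0)=∅
  fail(7) 'd': from fail(0)=0 chase 'd': 0 ⇒ 0;  out=∅∪out(0)=∅
  fail(3) 'bd': from fail(2)=0 chase 'd': 0 ⇒ 7;  out=∅∪out(7)=∅
  fail(6) 'ec': from fail(5)=0 chase 'c': 0 ⇒ 1;  out={2}∪out(1)={0,2}
  fail(8) 'da': from fail(7)=0 chase 'a': 0 ⇒ 0;  out={3}∪out(0)={3}
  fail(4) 'bda': from fail(3)=7 chase 'a': 7 ⇒ 8;  out={1}∪out(8)={1,3}

Scan:
pos 0 'd': at 7
pos 1 'e': at 5 (via fail)
pos 2 'd': at 7 (via fail)
pos 3 'c': at 1 (via fail)  → match P0@[3:3]
pos 4 'd': at 7 (via fail)
pos 5 'a': at 8  → match P3@[4:5]
pos 6 'c': at 1 (via fail)  → match P0@[6:6]
pos 7 'd': at 7 (via fail)
pos 8 'd': at 7 (via fail)
pos 9 'a': at 8  → match P3@[8:9]
pos 10 'd': at 7 (via fail)
pos 11 'e': at 5 (via fail)
pos 12 'c': at 6  → match P0@[12:12],P2@[11:12]
pos 13 'd': at 7 (via fail)
pos 14 'b': at 2 (via fail)
pos 15 'e': at 5 (via fail)
pos 16 'c': at 6  → match P0@[16:16],P2@[15:16]
pos 17 'e': at 5 (via fail)
pos 18 'c': at 6  → match P0@[18:18],P2@[17:18]
pos 19 'a': at 0 (via fail)
pos 20 'a': at 0
pos 21 'b': at 2
pos 22 'b': at 2 (via fail)
pos 23 'd': at 3
pos 24 'a': at 4  → match P1@[22:24],P3@[23:24]
pos 25 'c': at 1 (via fail)  → match P0@[25:25]
pos 26 'e': at 5 (via fail)
pos 27 'c': at 6  → match P0@[27:27],P2@[26:27]
pos 28 'c': at 1 (via fail)  → match P0@[28:28]
pos 29 'a': at 0 (via fail)
pos 30 'd': at 7
pos 31 'a': at 8  → match P3@[30:31]
pos 32 'c': at 1 (via fail)  → match P0@[32:32]
pos 33 'c': at 1 (via fail)  → match P0@[33:33]
pos 34 'e': at 5 (via fail)
pos 35 'c': at 6  → match P0@[35:35],P2@[34:35]
pos 36 'd': at 7 (via fail)
pos 37 'a': at 8  → match P3@[36:37]
pos 38 'e': at 5 (via fail)
pos 39 'e': at 5 (via fail)
pos 40 'c': at 6  → match P0@[40:40],P2@[39:40]
pos 41 'b': at 2 (via fail)
pos 42 'b': at 2 (via fail)
pos 43 'b': at 2 (via fail)
pos 44 'e': at 5 (via fail)
pos 45 'e': at 5 (via fail)
pos 46 'c': at 6  → match P0@[46:46],P2@[45:46]
pos 47 'e': at 5 (via fail)
pos 48 'e': at 5 (via fail)
pos 49 'c': at 6  → match P0@[49:49],P2@[48:49]
pos 50 'a': at 0 (via fail)

Matches: [[3,0],[5,3],[6,0],[9,3],[12,0],[12,2],[16,0],[16,2],[18,0],[18,2],[24,1],[24,3],[25,0],[27,0],[27,2],[28,0],[31,3],[32,0],[33,0],[35,0],[35,2],[37,3],[40,0],[40,2],[46,0],[46,2],[49,0],[49,2]]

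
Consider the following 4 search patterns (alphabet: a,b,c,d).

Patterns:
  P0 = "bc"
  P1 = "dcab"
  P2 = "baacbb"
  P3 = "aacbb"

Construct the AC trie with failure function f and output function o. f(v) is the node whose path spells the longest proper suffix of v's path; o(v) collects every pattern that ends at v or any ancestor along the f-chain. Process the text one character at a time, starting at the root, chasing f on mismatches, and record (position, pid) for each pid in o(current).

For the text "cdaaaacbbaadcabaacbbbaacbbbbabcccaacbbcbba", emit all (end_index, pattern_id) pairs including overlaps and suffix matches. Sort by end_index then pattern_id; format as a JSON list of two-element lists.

Build automaton:
Trie nodes:
  0='ε' goto a→12 b→1 d→3
  1='b' goto a→7 c→2
  2='bc' goto ·  [P0 ends]
  3='d' goto c→4
  4='dc' goto a→5
  5='dca' goto b→6
  6='dcab' goto ·  [P1 ends]
  7='ba' goto a→8
  8='baa' goto c→9
  9='baac' goto b→10
  10='baacb' goto b→11
  11='baacbb' goto ·  [P2 ends]
  12='a' goto a→13
  13='aa' goto c→14
  14='aac' goto b→15
  15='aacb' goto b→16
  16='aacbb' goto ·  [P3 ends]

BFS fail/out derivation:
  fail(1) 'b': from fail(0)=0 chase 'b': 0 ⇒ 0;  out=∅∪out(0)=∅
  fail(3) 'd': from fail(0)=0 chase 'd': 0 ⇒ 0;  out=∅∪out(0)=∅
  fail(12) 'a': from fail(0)=0 chase 'a': 0 ⇒ 0;  out=∅∪out(0)=∅
  fail(2) 'bc': from fail(1)=0 chase 'c': 0 ⇒ 0;  out={0}∪out(0)={0}
  fail(4) 'dc': from fail(3)=0 chase 'c': 0 ⇒ 0;  out=∅∪out(0)=∅
  fail(7) 'ba': from fail(1)=0 chase 'a': 0 ⇒ 12;  out=∅∪out(12)=∅
  fail(13) 'aa': from fail(12)=0 chase 'a': 0 ⇒ 12;  out=∅∪out(12)=∅
  fail(5) 'dca': from fail(4)=0 chase 'a': 0 ⇒ 12;  out=∅∪out(12)=∅
  fail(8) 'baa': from fail(7)=12 chase 'a': 12 ⇒ 13;  out=∅∪out(13)=∅
  fail(14) 'aac': from fail(13)=12 chase 'c': 12→0 ⇒ 0;  out=∅∪out(0)=∅
  fail(6) 'dcab': from fail(5)=12 chase 'b': 12→0 ⇒ 1;  out={1}∪out(1)={1}
  fail(9) 'baac': from fail(8)=13 chase 'c': 13 ⇒ 14;  out=∅∪out(14)=∅
  fail(15) 'aacb': from fail(14)=0 chase 'b': 0 ⇒ 1;  out=∅∪out(1)=∅
  fail(10) 'baacb': from fail(9)=14 chase 'b': 14 ⇒ 15;  out=∅∪out(15)=∅
  fail(16) 'aacbb': from fail(15)=1 chase 'b': 1→0 ⇒ 1;  out={3}∪out(1)={3}
  fail(11) 'baacbb': from fail(10)=15 chase 'b': 15 ⇒ 16;  out={2}∪out(16)={2,3}

Run:
pos 0 'c': at 0
pos 1 'd': at 3
pos 2 'a': at 12 ·f
pos 3 'a': at 13
pos 4 'a': at 13 ·f
pos 5 'a': at 13 ·f
pos 6 'c': at 14
pos 7 'b': at 15
pos 8 'b': at 16  emit P3@[4:8]
pos 9 'a': at 7 ·f
pos 10 'a': at 8
pos 11 'd': at 3 ·f
pos 12 'c': at 4
pos 13 'a': at 5
pos 14 'b': at 6  emit P1@[11:14]
pos 15 'a': at 7 ·f
pos 16 'a': at 8
pos 17 'c': at 9
pos 18 'b': at 10
pos 19 'b': at 11  emit P2@[14:19],P3@[15:19]
pos 20 'b': at 1 ·f
pos 21 'a': at 7
pos 22 'a': at 8
pos 23 'c': at 9
pos 24 'b': at 10
pos 25 'b': at 11  emit P2@[20:25],P3@[21:25]
pos 26 'b': at 1 ·f
pos 27 'b': at 1 ·f
pos 28 'a': at 7
pos 29 'b': at 1 ·f
pos 30 'c': at 2  emit P0@[29:30]
pos 31 'c': at 0 ·f
pos 32 'c': at 0
pos 33 'a': at 12
pos 34 'a': at 13
pos 35 'c': at 14
pos 36 'b': at 15
pos 37 'b': at 16  emit P3@[33:37]
pos 38 'c': at 2 ·f  emit P0@[37:38]
pos 39 'b': at 1 ·f
pos 40 'b': at 1 ·f
pos 41 'a': at 7

All matches (sorted): [[8,3],[14,1],[19,2],[19,3],[25,2],[25,3],[30,0],[37,3],[38,0]]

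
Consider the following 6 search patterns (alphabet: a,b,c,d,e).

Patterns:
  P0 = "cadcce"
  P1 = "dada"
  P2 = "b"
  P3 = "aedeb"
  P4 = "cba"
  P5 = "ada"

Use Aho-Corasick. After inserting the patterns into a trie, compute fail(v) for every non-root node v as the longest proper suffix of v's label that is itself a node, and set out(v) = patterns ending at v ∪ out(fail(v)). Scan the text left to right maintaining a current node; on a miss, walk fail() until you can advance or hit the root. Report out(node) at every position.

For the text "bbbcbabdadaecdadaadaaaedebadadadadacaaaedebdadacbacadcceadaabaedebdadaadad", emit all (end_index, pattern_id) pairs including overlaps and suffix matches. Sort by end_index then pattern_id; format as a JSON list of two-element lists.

Construct AC machine:
Trie nodes:
  0='ε' goto a→12 b→11 c→1 d→7
  1='c' goto a→2 b→17
  2='ca' goto d→3
  3='cad' goto c→4
  4='cadc' goto c→5
  5='cadcc' goto e→6
  6='cadcce' goto ·  ←P0
  7='d' goto a→8
  8='da' goto d→9
  9='dad' goto a→10
  10='dada' goto ·  ←P1
  11='b' goto ·  ←P2
  12='a' goto d→19 e→13
  13='ae' goto d→14
  14='aed' goto e→15
  15='aede' goto b→16
  16='aedeb' goto ·  ←P3
  17='cb' goto a→18
  18='cba' goto ·  ←P4
  19='ad' goto a→20
  20='ada' goto ·  ←P5

Failure links (BFS by depth):
  fail(1) 'c': from fail(0)=0 chase 'c': 0 ⇒ 0;  out=∅∪out(0)=∅
  fail(7) 'd': from fail(0)=0 chase 'd': 0 ⇒ 0;  out=∅∪out(0)=∅
  fail(11) 'b': from fail(0)=0 chase 'b': 0 ⇒ 0;  out={2}∪out(0)={2}
  fail(12) 'a': from fail(0)=0 chase 'a': 0 ⇒ 0;  out=∅∪out(0)=∅
  fail(2) 'ca': from fail(1)=0 chase 'a': 0 ⇒ 12;  out=∅∪out(12)=∅
  fail(8) 'da': from fail(7)=0 chase 'a': 0 ⇒ 12;  out=∅∪out(12)=∅
  fail(13) 'ae': from fail(12)=0 chase 'e': 0 ⇒ 0;  out=∅∪out(0)=∅
  fail(17) 'cb': from fail(1)=0 chase 'b': 0 ⇒ 11;  out=∅∪out(11)={2}
  fail(19) 'ad': from fail(12)=0 chase 'd': 0 ⇒ 7;  out=∅∪out(7)=∅
  fail(3) 'cad': from fail(2)=12 chase 'd': 12 ⇒ 19;  out=∅∪out(19)=∅
  fail(9) 'dad': from fail(8)=12 chase 'd': 12 ⇒ 19;  out=∅∪out(19)=∅
  fail(14) 'aed': from fail(13)=0 chase 'd': 0 ⇒ 7;  out=∅∪out(7)=∅
  fail(18) 'cba': from fail(17)=11 chase 'a': 11→0 ⇒ 12;  out={4}∪out(12)={4}
  fail(20) 'ada': from fail(19)=7 chase 'a': 7 ⇒ 8;  out={5}∪out(8)={5}
  fail(4) 'cadc': from fail(3)=19 chase 'c': 19→7→0 ⇒ 1;  out=∅∪out(1)=∅
  fail(10) 'dada': from fail(9)=19 chase 'a': 19 ⇒ 20;  out={1}∪out(20)={1,5}
  fail(15) 'aede': from fail(14)=7 chase 'e': 7→0 ⇒ 0;  out=∅∪out(0)=∅
  fail(5) 'cadcc': from fail(4)=1 chase 'c': 1→0 ⇒ 1;  out=∅∪out(1)=∅
  fail(16) 'aedeb': from fail(15)=0 chase 'b': 0 ⇒ 11;  out={3}∪out(11)={2,3}
  fail(6) 'cadcce': from fail(5)=1 chase 'e': 1→0 ⇒ 0;  out={0}∪out(0)={0}

Text stream:
i=0 'b': node 0→11  → match P2@[0:0]
i=1 'b': node 11→11 (via fail)  → match P2@[1:1]
i=2 'b': node 11→11 (via fail)  → match P2@[2:2]
i=3 'c': node 11→1 (via fail)
i=4 'b': node 1→17  → match P2@[4:4]
i=5 'a': node 17→18  → match P4@[3:5]
i=6 'b': node 18→11 (via fail)  → match P2@[6:6]
i=7 'd': node 11→7 (via fail)
i=8 'a': node 7→8
i=9 'd': node 8→9
i=10 'a': node 9→10  → match P1@[7:10],P5@[8:10]
i=11 'e': node 10→13 (via fail)
i=12 'c': node 13→1 (via fail)
i=13 'd': node 1→7 (via fail)
i=14 'a': node 7→8
i=15 'd': node 8→9
i=16 'a': node 9→10  → match P1@[13:16],P5@[14:16]
i=17 'a': node 10→12 (via fail)
i=18 'd': node 12→19
i=19 'a': node 19→20  → match P5@[17:19]
i=20 'a': node 20→12 (via fail)
i=21 'a': node 12→12 (via fail)
i=22 'e': node 12→13
i=23 'd': node 13→14
i=24 'e': node 14→15
i=25 'b': node 15→16  → match P2@[25:25],P3@[21:25]
i=26 'a': node 16→12 (via fail)
i=27 'd': node 12→19
i=28 'a': node 19→20  → match P5@[26:28]
i=29 'd': node 20→9 (via fail)
i=30 'a': node 9→10  → match P1@[27:30],P5@[28:30]
i=31 'd': node 10→9 (via fail)
i=32 'a': node 9→10  → match P1@[29:32],P5@[30:32]
i=33 'd': node 10→9 (via fail)
i=34 'a': node 9→10  → match P1@[31:34],P5@[32:34]
i=35 'c': node 10→1 (via fail)
i=36 'a': node 1→2
i=37 'a': node 2→12 (via fail)
i=38 'a': node 12→12 (via fail)
i=39 'e': node 12→13
i=40 'd': node 13→14
i=41 'e': node 14→15
i=42 'b': node 15→16  → match P2@[42:42],P3@[38:42]
i=43 'd': node 16→7 (via fail)
i=44 'a': node 7→8
i=45 'd': node 8→9
i=46 'a': node 9→10  → match P1@[43:46],P5@[44:46]
i=47 'c': node 10→1 (via fail)
i=48 'b': node 1→17  → match P2@[48:48]
i=49 'a': node 17→18  → match P4@[47:49]
i=50 'c': node 18→1 (via fail)
i=51 'a': node 1→2
i=52 'd': node 2→3
i=53 'c': node 3→4
i=54 'c': node 4→5
i=55 'e': node 5→6  → match P0@[50:55]
i=56 'a': node 6→12 (via fail)
i=57 'd': node 12→19
i=58 'a': node 19→20  → match P5@[56:58]
i=59 'a': node 20→12 (via fail)
i=60 'b': node 12→11 (via fail)  → match P2@[60:60]
i=61 'a': node 11→12 (via fail)
i=62 'e': node 12→13
i=63 'd': node 13→14
i=64 'e': node 14→15
i=65 'b': node 15→16  → match P2@[65:65],P3@[61:65]
i=66 'd': node 16→7 (via fail)
i=67 'a': node 7→8
i=68 'd': node 8→9
i=69 'a': node 9→10  → match P1@[66:69],P5@[67:69]
i=70 'a': node 10→12 (via fail)
i=71 'd': node 12→19
i=72 'a': node 19→20  → match P5@[70:72]
i=73 'd': node 20→9 (via fail)

All matches (sorted): [[0,2],[1,2],[2,2],[4,2],[5,4],[6,2],[10,1],[10,5],[16,1],[16,5],[19,5],[25,2],[25,3],[28,5],[30,1],[30,5],[32,1],[32,5],[34,1],[34,5],[42,2],[42,3],[46,1],[46,5],[48,2],[49,4],[55,0],[58,5],[60,2],[65,2],[65,3],[69,1],[69,5],[72,5]]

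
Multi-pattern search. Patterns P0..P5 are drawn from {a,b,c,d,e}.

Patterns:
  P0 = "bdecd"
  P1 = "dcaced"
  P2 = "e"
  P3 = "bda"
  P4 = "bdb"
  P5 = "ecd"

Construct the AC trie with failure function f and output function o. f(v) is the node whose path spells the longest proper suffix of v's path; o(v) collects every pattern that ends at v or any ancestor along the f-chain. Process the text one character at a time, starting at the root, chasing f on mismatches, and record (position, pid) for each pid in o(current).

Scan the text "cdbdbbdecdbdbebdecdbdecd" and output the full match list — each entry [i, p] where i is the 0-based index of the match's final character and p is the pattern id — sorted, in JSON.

Build automaton:
Trie (insert patterns):
  0='ε' goto b→1 d→6 e→12
  1='b' goto d→2
  2='bd' goto a→13 b→14 e→3
  3='bde' goto c→4
  4='bdec' goto d→5
  5='bdecd' goto ·  [P0 ends]
  6='d' goto c→7
  7='dc' goto a→8
  8='dca' goto c→9
  9='dcac' goto e→10
  10='dcace' goto d→11
  11='dcaced' goto ·  [P1 ends]
  12='e' goto c→15  [P2 ends]
  13='bda' goto ·  [P3 ends]
  14='bdb' goto ·  [P4 ends]
  15='ec' goto d→16
  16='ecd' goto ·  [P5 ends]

BFS fail/out derivation:
  fail(1) 'b': from fail(0)=0 chase 'b': 0 ⇒ 0;  out=∅∪out(0)=∅
  fail(6) 'd': from fail(0)=0 chase 'd': 0 ⇒ 0;  out=∅∪out(0)=∅
  fail(12) 'e': from fail(0)=0 chase 'e': 0 ⇒ 0;  out={2}∪out(0)={2}
  fail(2) 'bd': from fail(1)=0 chase 'd': 0 ⇒ 6;  out=∅∪out(6)=∅
  fail(7) 'dc': from fail(6)=0 chase 'c': 0 ⇒ 0;  out=∅∪out(0)=∅
  fail(15) 'ec': from fail(12)=0 chase 'c': 0 ⇒ 0;  out=∅∪out(0)=∅
  fail(3) 'bde': from fail(2)=6 chase 'e': 6→0 ⇒ 12;  out=∅∪out(12)={2}
  fail(8) 'dca': from fail(7)=0 chase 'a': 0 ⇒ 0;  out=∅∪out(0)=∅
  fail(13) 'bda': from fail(2)=6 chase 'a': 6→0 ⇒ 0;  out={3}∪out(0)={3}
  fail(14) 'bdb': from fail(2)=6 chase 'b': 6→0 ⇒ 1;  out={4}∪out(1)={4}
  fail(16) 'ecd': from fail(15)=0 chase 'd': 0 ⇒ 6;  out={5}∪out(6)={5}
  fail(4) 'bdec': from fail(3)=12 chase 'c': 12 ⇒ 15;  out=∅∪out(15)=∅
  fail(9) 'dcac': from fail(8)=0 chase 'c': 0 ⇒ 0;  out=∅∪out(0)=∅
  fail(5) 'bdecd': from fail(4)=15 chase 'd': 15 ⇒ 16;  out={0}∪out(16)={0,5}
  fail(10) 'dcace': from fail(9)=0 chase 'e': 0 ⇒ 12;  out=∅∪out(12)={2}
  fail(11) 'dcaced': from fail(10)=12 chase 'd': 12→0 ⇒ 6;  out={1}∪out(6)={1}

Run:
i=0 'c': node 0→0
i=1 'd': node 0→6
i=2 'b': node 6→1 (via fail)
i=3 'd': node 1→2
i=4 'b': node 2→14  ** P4@[2:4]
i=5 'b': node 14→1 (via fail)
i=6 'd': node 1→2
i=7 'e': node 2→3  ** P2@[7:7]
i=8 'c': node 3→4
i=9 'd': node 4→5  ** P0@[5:9],P5@[7:9]
i=10 'b': node 5→1 (via fail)
i=11 'd': node 1→2
i=12 'b': node 2→14  ** P4@[10:12]
i=13 'e': node 14→12 (via fail)  ** P2@[13:13]
i=14 'b': node 12→1 (via fail)
i=15 'd': node 1→2
i=16 'e': node 2→3  ** P2@[16:16]
i=17 'c': node 3→4
i=18 'd': node 4→5  ** P0@[14:18],P5@[16:18]
i=19 'b': node 5→1 (via fail)
i=20 'd': node 1→2
i=21 'e': node 2→3  ** P2@[21:21]
i=22 'c': node 3→4
i=23 'd': node 4→5  ** P0@[19:23],P5@[21:23]

All matches (sorted): [[4,4],[7,2],[9,0],[9,5],[12,4],[13,2],[16,2],[18,0],[18,5],[21,2],[23,0],[23,5]]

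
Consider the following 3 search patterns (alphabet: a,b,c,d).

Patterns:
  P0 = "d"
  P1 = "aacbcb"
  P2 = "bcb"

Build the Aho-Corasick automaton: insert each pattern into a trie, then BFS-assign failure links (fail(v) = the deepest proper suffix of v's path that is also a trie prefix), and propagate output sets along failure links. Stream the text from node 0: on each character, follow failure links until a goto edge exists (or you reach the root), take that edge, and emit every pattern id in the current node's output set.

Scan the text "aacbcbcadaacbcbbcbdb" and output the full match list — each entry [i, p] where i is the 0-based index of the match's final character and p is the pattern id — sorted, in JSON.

Build automaton:
Trie (insert patterns):
  n0 'ε': a→2 b→8 d→1
  n1 'd': ·  ←P0
  n2 'a': a→3
  n3 'aa': c→4
  n4 'aac': b→5
  n5 'aacb': c→6
  n6 'aacbc': b→7
  n7 'aacbcb': ·  ←P1
  n8 'b': c→9
  n9 'bc': b→10
  n10 'bcb': ·  ←P2

Failure links (BFS by depth):
  n1('d'): parent n0 fail=0; on 'd' 0 → fail=0;  out {0}∪∅={0}
  n2('a'): parent n0 fail=0; on 'a' 0 → fail=0;  out ∅∪∅=∅
  n8('b'): parent n0 fail=0; on 'b' 0 → fail=0;  out ∅∪∅=∅
  n3('aa'): parent n2 fail=0; on 'a' 0 → fail=2;  out ∅∪∅=∅
  n9('bc'): parent n8 fail=0; on 'c' 0 → fail=0;  out ∅∪∅=∅
  n4('aac'): parent n3 fail=2; on 'c' 2→0 → fail=0;  out ∅∪∅=∅
  n10('bcb'): parent n9 fail=0; on 'b' 0 → fail=8;  out {2}∪∅={2}
  n5('aacb'): parent n4 fail=0; on 'b' 0 → fail=8;  out ∅∪∅=∅
  n6('aacbc'): parent n5 fail=8; on 'c' 8 → fail=9;  out ∅∪∅=∅
  n7('aacbcb'): parent n6 fail=9; on 'b' 9 → fail=10;  out {1}∪{2}={1,2}

Run:
[0] read 'a'  n0⇒n2
[1] read 'a'  n2⇒n3
[2] read 'c'  n3⇒n4
[3] read 'b'  n4⇒n5
[4] read 'c'  n5⇒n6
[5] read 'b'  n6⇒n7  ** P1@[0:5],P2@[3:5]
[6] read 'c'  n7⇒n9 (fail-walked)
[7] read 'a'  n9⇒n2 (fail-walked)
[8] read 'd'  n2⇒n1 (fail-walked)  ** P0@[8:8]
[9] read 'a'  n1⇒n2 (fail-walked)
[10] read 'a'  n2⇒n3
[11] read 'c'  n3⇒n4
[12] read 'b'  n4⇒n5
[13] read 'c'  n5⇒n6
[14] read 'b'  n6⇒n7  ** P1@[9:14],P2@[12:14]
[15] read 'b'  n7⇒n8 (fail-walked)
[16] read 'c'  n8⇒n9
[17] read 'b'  n9⇒n10  ** P2@[15:17]
[18] read 'd'  n10⇒n1 (fail-walked)  ** P0@[18:18]
[19] read 'b'  n1⇒n8 (fail-walked)

Matches: [[5,1],[5,2],[8,0],[14,1],[14,2],[17,2],[18,0]]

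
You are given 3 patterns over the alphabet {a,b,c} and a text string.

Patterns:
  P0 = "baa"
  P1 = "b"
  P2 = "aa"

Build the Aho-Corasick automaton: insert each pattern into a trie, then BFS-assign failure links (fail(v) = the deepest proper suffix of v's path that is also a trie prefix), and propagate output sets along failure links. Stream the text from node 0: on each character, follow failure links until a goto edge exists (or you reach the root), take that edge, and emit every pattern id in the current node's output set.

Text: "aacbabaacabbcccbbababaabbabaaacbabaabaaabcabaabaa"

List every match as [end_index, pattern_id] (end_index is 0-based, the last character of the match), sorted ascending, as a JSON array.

Build:
Trie (insert patterns):
  n0 'ε': a→4 b→1
  n1 'b': a→2  ←P1
  n2 'ba': a→3
  n3 'baa': ·  ←P0
  n4 'a': a→5
  n5 'aa': ·  ←P2

Failure links (BFS by depth):
  n1('b'): parent n0 fail=0; on 'b' 0 → fail=0;  out {1}∪∅={1}
  n4('a'): parent n0 fail=0; on 'a' 0 → fail=0;  out ∅∪∅=∅
  n2('ba'): parent n1 fail=0; on 'a' 0 → fail=4;  out ∅∪∅=∅
  n5('aa'): parent n4 fail=0; on 'a' 0 → fail=4;  out {2}∪∅={2}
  n3('baa'): parent n2 fail=4; on 'a' 4 → fail=5;  out {0}∪{2}={0,2}

Run:
pos 0 'a': at 4
pos 1 'a': at 5  → match P2@[0:1]
pos 2 'c': at 0 ·f
pos 3 'b': at 1  → match P1@[3:3]
pos 4 'a': at 2
pos 5 'b': at 1 ·f  → match P1@[5:5]
pos 6 'a': at 2
pos 7 'a': at 3  → match P0@[5:7],P2@[6:7]
pos 8 'c': at 0 ·f
pos 9 'a': at 4
pos 10 'b': at 1 ·f  → match P1@[10:10]
pos 11 'b': at 1 ·f  → match P1@[11:11]
pos 12 'c': at 0 ·f
pos 13 'c': at 0
pos 14 'c': at 0
pos 15 'b': at 1  → match P1@[15:15]
pos 16 'b': at 1 ·f  → match P1@[16:16]
pos 17 'a': at 2
pos 18 'b': at 1 ·f  → match P1@[18:18]
pos 19 'a': at 2
pos 20 'b': at 1 ·f  → match P1@[20:20]
pos 21 'a': at 2
pos 22 'a': at 3  → match P0@[20:22],P2@[21:22]
pos 23 'b': at 1 ·f  → match P1@[23:23]
pos 24 'b': at 1 ·f  → match P1@[24:24]
pos 25 'a': at 2
pos 26 'b': at 1 ·f  → match P1@[26:26]
pos 27 'a': at 2
pos 28 'a': at 3  → match P0@[26:28],P2@[27:28]
pos 29 'a': at 5 ·f  → match P2@[28:29]
pos 30 'c': at 0 ·f
pos 31 'b': at 1  → match P1@[31:31]
pos 32 'a': at 2
pos 33 'b': at 1 ·f  → match P1@[33:33]
pos 34 'a': at 2
pos 35 'a': at 3  → match P0@[33:35],P2@[34:35]
pos 36 'b': at 1 ·f  → match P1@[36:36]
pos 37 'a': at 2
pos 38 'a': at 3  → match P0@[36:38],P2@[37:38]
pos 39 'a': at 5 ·f  → match P2@[38:39]
pos 40 'b': at 1 ·f  → match P1@[40:40]
pos 41 'c': at 0 ·f
pos 42 'a': at 4
pos 43 'b': at 1 ·f  → match P1@[43:43]
pos 44 'a': at 2
pos 45 'a': at 3  → match P0@[43:45],P2@[44:45]
pos 46 'b': at 1 ·f  → match P1@[46:46]
pos 47 'a': at 2
pos 48 'a': at 3  → match P0@[46:48],P2@[47:48]

Matches: [[1,2],[3,1],[5,1],[7,0],[7,2],[10,1],[11,1],[15,1],[16,1],[18,1],[20,1],[22,0],[22,2],[23,1],[24,1],[26,1],[28,0],[28,2],[29,2],[31,1],[33,1],[35,0],[35,2],[36,1],[38,0],[38,2],[39,2],[40,1],[43,1],[45,0],[45,2],[46,1],[48,0],[48,2]]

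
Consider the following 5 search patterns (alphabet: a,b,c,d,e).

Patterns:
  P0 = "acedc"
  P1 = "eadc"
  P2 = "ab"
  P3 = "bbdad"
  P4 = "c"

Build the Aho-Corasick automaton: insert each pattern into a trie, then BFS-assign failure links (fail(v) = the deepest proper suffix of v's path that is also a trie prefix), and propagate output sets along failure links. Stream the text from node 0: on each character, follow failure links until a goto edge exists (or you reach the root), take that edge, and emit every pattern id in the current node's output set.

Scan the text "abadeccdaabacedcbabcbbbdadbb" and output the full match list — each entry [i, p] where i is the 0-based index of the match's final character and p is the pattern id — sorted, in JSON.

Build:
Trie nodes:
  n0 'ε': a→1 b→11 c→16 e→6
  n1 'a': b→10 c→2
  n2 'ac': e→3
  n3 'ace': d→4
  n4 'aced': c→5
  n5 'acedc': ·  [P0 ends]
  n6 'e': a→7
  n7 'ea': d→8
  n8 'ead': c→9
  n9 'eadc': ·  [P1 ends]
  n10 'ab': ·  [P2 ends]
  n11 'b': b→12
  n12 'bb': d→13
  n13 'bbd': a→14
  n14 'bbda': d→15
  n15 'bbdad': ·  [P3 ends]
  n16 'c': ·  [P4 ends]

BFS fail/out derivation:
  fail(1) 'a': from fail(0)=0 chase 'a': 0 ⇒ 0;  out=∅∪out(0)=∅
  fail(6) 'e': from fail(0)=0 chase 'e': 0 ⇒ 0;  out=∅∪out(0)=∅
  fail(11) 'b': from fail(0)=0 chase 'b': 0 ⇒ 0;  out=∅∪out(0)=∅
  fail(16) 'c': from fail(0)=0 chase 'c': 0 ⇒ 0;  out={4}∪out(0)={4}
  fail(2) 'ac': from fail(1)=0 chase 'c': 0 ⇒ 16;  out=∅∪out(16)={4}
  fail(7) 'ea': from fail(6)=0 chase 'a': 0 ⇒ 1;  out=∅∪out(1)=∅
  fail(10) 'ab': from fail(1)=0 chase 'b': 0 ⇒ 11;  out={2}∪out(11)={2}
  fail(12) 'bb': from fail(11)=0 chase 'b': 0 ⇒ 11;  out=∅∪out(11)=∅
  fail(3) 'ace': from fail(2)=16 chase 'e': 16→0 ⇒ 6;  out=∅∪out(6)=∅
  fail(8) 'ead': from fail(7)=1 chase 'd': 1→0 ⇒ 0;  out=∅∪out(0)=∅
  fail(13) 'bbd': from fail(12)=11 chase 'd': 11→0 ⇒ 0;  out=∅∪out(0)=∅
  fail(4) 'aced': from fail(3)=6 chase 'd': 6→0 ⇒ 0;  out=∅∪out(0)=∅
  fail(9) 'eadc': from fail(8)=0 chase 'c': 0 ⇒ 16;  out={1}∪out(16)={1,4}
  fail(14) 'bbda': from fail(13)=0 chase 'a': 0 ⇒ 1;  out=∅∪out(1)=∅
  fail(5) 'acedc': from fail(4)=0 chase 'c': 0 ⇒ 16;  out={0}∪out(16)={0,4}
  fail(15) 'bbdad': from fail(14)=1 chase 'd': 1→0 ⇒ 0;  out={3}∪out(0)={3}

Scan:
[0] read 'a'  n0⇒n1
[1] read 'b'  n1⇒n10  → match P2@[0:1]
[2] read 'a'  n10⇒n1 (fail-walked)
[3] read 'd'  n1⇒n0 (fail-walked)
[4] read 'e'  n0⇒n6
[5] read 'c'  n6⇒n16 (fail-walked)  → match P4@[5:5]
[6] read 'c'  n16⇒n16 (fail-walked)  → match P4@[6:6]
[7] read 'd'  n16⇒n0 (fail-walked)
[8] read 'a'  n0⇒n1
[9] read 'a'  n1⇒n1 (fail-walked)
[10] read 'b'  n1⇒n10  → match P2@[9:10]
[11] read 'a'  n10⇒n1 (fail-walked)
[12] read 'c'  n1⇒n2  → match P4@[12:12]
[13] read 'e'  n2⇒n3
[14] read 'd'  n3⇒n4
[15] read 'c'  n4⇒n5  → match P0@[11:15],P4@[15:15]
[16] read 'b'  n5⇒n11 (fail-walked)
[17] read 'a'  n11⇒n1 (fail-walked)
[18] read 'b'  n1⇒n10  → match P2@[17:18]
[19] read 'c'  n10⇒n16 (fail-walked)  → match P4@[19:19]
[20] read 'b'  n16⇒n11 (fail-walked)
[21] read 'b'  n11⇒n12
[22] read 'b'  n12⇒n12 (fail-walked)
[23] read 'd'  n12⇒n13
[24] read 'a'  n13⇒n14
[25] read 'd'  n14⇒n15  → match P3@[21:25]
[26] read 'b'  n15⇒n11 (fail-walked)
[27] read 'b'  n11⇒n12

Result: [[1,2],[5,4],[6,4],[10,2],[12,4],[15,0],[15,4],[18,2],[19,4],[25,3]]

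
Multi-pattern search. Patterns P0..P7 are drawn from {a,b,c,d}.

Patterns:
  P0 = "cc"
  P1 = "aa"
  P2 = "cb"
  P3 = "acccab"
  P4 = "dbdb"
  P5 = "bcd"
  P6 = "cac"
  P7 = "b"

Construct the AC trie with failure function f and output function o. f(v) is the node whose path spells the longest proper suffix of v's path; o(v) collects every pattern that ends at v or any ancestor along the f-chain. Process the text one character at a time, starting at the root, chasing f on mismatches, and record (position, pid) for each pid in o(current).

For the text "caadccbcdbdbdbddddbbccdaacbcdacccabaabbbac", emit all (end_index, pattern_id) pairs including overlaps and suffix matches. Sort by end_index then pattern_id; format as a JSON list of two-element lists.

Build:
Trie nodes:
  0='ε' goto a→3 b→15 c→1 d→11
  1='c' goto a→18 b→5 c→2
  2='cc' goto ·  ←P0
  3='a' goto a→4 c→6
  4='aa' goto ·  ←P1
  5='cb' goto ·  ←P2
  6='ac' goto c→7
  7='acc' goto c→8
  8='accc' goto a→9
  9='accca' goto b→10
  10='acccab' goto ·  ←P3
  11='d' goto b→12
  12='db' goto d→13
  13='dbd' goto b→14
  14='dbdb' goto ·  ←P4
  15='b' goto c→16  ←P7
  16='bc' goto d→17
  17='bcd' goto ·  ←P5
  18='ca' goto c→19
  19='cac' goto ·  ←P6

BFS fail/out derivation:
  n1('c'): parent n0 fail=0; on 'c' 0 → fail=0;  out ∅∪∅=∅
  n3('a'): parent n0 fail=0; on 'a' 0 → fail=0;  out ∅∪∅=∅
  n11('d'): parent n0 fail=0; on 'd' 0 → fail=0;  out ∅∪∅=∅
  n15('b'): parent n0 fail=0; on 'b' 0 → fail=0;  out {7}∪∅={7}
  n2('cc'): parent n1 fail=0; on 'c' 0 → fail=1;  out {0}∪∅={0}
  n4('aa'): parent n3 fail=0; on 'a' 0 → fail=3;  out {1}∪∅={1}
  n5('cb'): parent n1 fail=0; on 'b' 0 → fail=15;  out {2}∪{7}={2,7}
  n6('ac'): parent n3 fail=0; on 'c' 0 → fail=1;  out ∅∪∅=∅
  n12('db'): parent n11 fail=0; on 'b' 0 → fail=15;  out ∅∪{7}={7}
  n16('bc'): parent n15 fail=0; on 'c' 0 → fail=1;  out ∅∪∅=∅
  n18('ca'): parent n1 fail=0; on 'a' 0 → fail=3;  out ∅∪∅=∅
  n7('acc'): parent n6 fail=1; on 'c' 1 → fail=2;  out ∅∪{0}={0}
  n13('dbd'): parent n12 fail=15; on 'd' 15→0 → fail=11;  out ∅∪∅=∅
  n17('bcd'): parent n16 fail=1; on 'd' 1→0 → fail=11;  out {5}∪∅={5}
  n19('cac'): parent n18 fail=3; on 'c' 3 → fail=6;  out {6}∪∅={6}
  n8('accc'): parent n7 fail=2; on 'c' 2→1 → fail=2;  out ∅∪{0}={0}
  n14('dbdb'): parent n13 fail=11; on 'b' 11 → fail=12;  out {4}∪{7}={4,7}
  n9('accca'): parent n8 fail=2; on 'a' 2→1 → fail=18;  out ∅∪∅=∅
  n10('acccab'): parent n9 fail=18; on 'b' 18→3→0 → fail=15;  out {3}∪{7}={3,7}

Text stream:
i=0 'c': node 0→1
i=1 'a': node 1→18
i=2 'a': node 18→4 (fail-walked)  emit P1@[1:2]
i=3 'd': node 4→11 (fail-walked)
i=4 'c': node 11→1 (fail-walked)
i=5 'c': node 1→2  emit P0@[4:5]
i=6 'b': node 2→5 (fail-walked)  emit P2@[5:6],P7@[6:6]
i=7 'c': node 5→16 (fail-walked)
i=8 'd': node 16→17  emit P5@[6:8]
i=9 'b': node 17→12 (fail-walked)  emit P7@[9:9]
i=10 'd': node 12→13
i=11 'b': node 13→14  emit P4@[8:11],P7@[11:11]
i=12 'd': node 14→13 (fail-walked)
i=13 'b': node 13→14  emit P4@[10:13],P7@[13:13]
i=14 'd': node 14→13 (fail-walked)
i=15 'd': node 13→11 (fail-walked)
i=16 'd': node 11→11 (fail-walked)
i=17 'd': node 11→11 (fail-walked)
i=18 'b': node 11→12  emit P7@[18:18]
i=19 'b': node 12→15 (fail-walked)  emit P7@[19:19]
i=20 'c': node 15→16
i=21 'c': node 16→2 (fail-walked)  emit P0@[20:21]
i=22 'd': node 2→11 (fail-walked)
i=23 'a': node 11→3 (fail-walked)
i=24 'a': node 3→4  emit P1@[23:24]
i=25 'c': node 4→6 (fail-walked)
i=26 'b': node 6→5 (fail-walked)  emit P2@[25:26],P7@[26:26]
i=27 'c': node 5→16 (fail-walked)
i=28 'd': node 16→17  emit P5@[26:28]
i=29 'a': node 17→3 (fail-walked)
i=30 'c': node 3→6
i=31 'c': node 6→7  emit P0@[30:31]
i=32 'c': node 7→8  emit P0@[31:32]
i=33 'a': node 8→9
i=34 'b': node 9→10  emit P3@[29:34],P7@[34:34]
i=35 'a': node 10→3 (fail-walked)
i=36 'a': node 3→4  emit P1@[35:36]
i=37 'b': node 4→15 (fail-walked)  emit P7@[37:37]
i=38 'b': node 15→15 (fail-walked)  emit P7@[38:38]
i=39 'b': node 15→15 (fail-walked)  emit P7@[39:39]
i=40 'a': node 15→3 (fail-walked)
i=41 'c': node 3→6

All matches (sorted): [[2,1],[5,0],[6,2],[6,7],[8,5],[9,7],[11,4],[11,7],[13,4],[13,7],[18,7],[19,7],[21,0],[24,1],[26,2],[26,7],[28,5],[31,0],[32,0],[34,3],[34,7],[36,1],[37,7],[38,7],[39,7]]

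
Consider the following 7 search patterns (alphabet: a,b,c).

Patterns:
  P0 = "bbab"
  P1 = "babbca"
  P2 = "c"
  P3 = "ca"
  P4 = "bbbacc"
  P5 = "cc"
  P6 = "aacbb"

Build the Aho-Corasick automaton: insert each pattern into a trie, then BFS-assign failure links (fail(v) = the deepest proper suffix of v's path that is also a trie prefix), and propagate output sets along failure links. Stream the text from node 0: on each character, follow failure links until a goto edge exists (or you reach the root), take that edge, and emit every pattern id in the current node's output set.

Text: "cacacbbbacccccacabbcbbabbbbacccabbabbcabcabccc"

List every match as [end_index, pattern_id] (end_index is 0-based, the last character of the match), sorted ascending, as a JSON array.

Build:
Trie (insert patterns):
  0='ε' goto a→17 b→1 c→10
  1='b' goto a→5 b→2
  2='bb' goto a→3 b→12
  3='bba' goto b→4
  4='bbab' goto ·  [P0 ends]
  5='ba' goto b→6
  6='bab' goto b→7
  7='babb' goto c→8
  8='babbc' goto a→9
  9='babbca' goto ·  [P1 ends]
  10='c' goto a→11 c→16  [P2 ends]
  11='ca' goto ·  [P3 ends]
  12='bbb' goto a→13
  13='bbba' goto c→14
  14='bbbac' goto c→15
  15='bbbacc' goto ·  [P4 ends]
  16='cc' goto ·  [P5 ends]
  17='a' goto a→18
  18='aa' goto c→19
  19='aac' goto b→20
  20='aacb' goto b→21
  21='aacbb' goto ·  [P6 ends]

BFS fail/out derivation:
  n1('b'): parent n0 fail=0; on 'b' 0 → fail=0;  out ∅∪∅=∅
  n10('c'): parent n0 fail=0; on 'c' 0 → fail=0;  out {2}∪∅={2}
  n17('a'): parent n0 fail=0; on 'a' 0 → fail=0;  out ∅∪∅=∅
  n2('bb'): parent n1 fail=0; on 'b' 0 → fail=1;  out ∅∪∅=∅
  n5('ba'): parent n1 fail=0; on 'a' 0 → fail=17;  out ∅∪∅=∅
  n11('ca'): parent n10 fail=0; on 'a' 0 → fail=17;  out {3}∪∅={3}
  n16('cc'): parent n10 fail=0; on 'c' 0 → fail=10;  out {5}∪{2}={2,5}
  n18('aa'): parent n17 fail=0; on 'a' 0 → fail=17;  out ∅∪∅=∅
  n3('bba'): parent n2 fail=1; on 'a' 1 → fail=5;  out ∅∪∅=∅
  n6('bab'): parent n5 fail=17; on 'b' 17→0 → fail=1;  out ∅∪∅=∅
  n12('bbb'): parent n2 fail=1; on 'b' 1 → fail=2;  out ∅∪∅=∅
  n19('aac'): parent n18 fail=17; on 'c' 17→0 → fail=10;  out ∅∪{2}={2}
  n4('bbab'): parent n3 fail=5; on 'b' 5 → fail=6;  out {0}∪∅={0}
  n7('babb'): parent n6 fail=1; on 'b' 1 → fail=2;  out ∅∪∅=∅
  n13('bbba'): parent n12 fail=2; on 'a' 2 → fail=3;  out ∅∪∅=∅
  n20('aacb'): parent n19 fail=10; on 'b' 10→0 → fail=1;  out ∅∪∅=∅
  n8('babbc'): parent n7 fail=2; on 'c' 2→1→0 → fail=10;  out ∅∪{2}={2}
  n14('bbbac'): parent n13 fail=3; on 'c' 3→5→17→0 → fail=10;  out ∅∪{2}={2}
  n21('aacbb'): parent n20 fail=1; on 'b' 1 → fail=2;  out {6}∪∅={6}
  n9('babbca'): parent n8 fail=10; on 'a' 10 → fail=11;  out {1}∪{3}={1,3}
  n15('bbbacc'): parent n14 fail=10; on 'c' 10 → fail=16;  out {4}∪{2,5}={2,4,5}

Text stream:
i=0 'c': node 0→10  emit P2@[0:0]
i=1 'a': node 10→11  emit P3@[0:1]
i=2 'c': node 11→10 (fail-walked)  emit P2@[2:2]
i=3 'a': node 10→11  emit P3@[2:3]
i=4 'c': node 11→10 (fail-walked)  emit P2@[4:4]
i=5 'b': node 10→1 (fail-walked)
i=6 'b': node 1→2
i=7 'b': node 2→12
i=8 'a': node 12→13
i=9 'c': node 13→14  emit P2@[9:9]
i=10 'c': node 14→15  emit P2@[10:10],P4@[5:10],P5@[9:10]
i=11 'c': node 15→16 (fail-walked)  emit P2@[11:11],P5@[10:11]
i=12 'c': node 16→16 (fail-walked)  emit P2@[12:12],P5@[11:12]
i=13 'c': node 16→16 (fail-walked)  emit P2@[13:13],P5@[12:13]
i=14 'a': node 16→11 (fail-walked)  emit P3@[13:14]
i=15 'c': node 11→10 (fail-walked)  emit P2@[15:15]
i=16 'a': node 10→11  emit P3@[15:16]
i=17 'b': node 11→1 (fail-walked)
i=18 'b': node 1→2
i=19 'c': node 2→10 (fail-walked)  emit P2@[19:19]
i=20 'b': node 10→1 (fail-walked)
i=21 'b': node 1→2
i=22 'a': node 2→3
i=23 'b': node 3→4  emit P0@[20:23]
i=24 'b': node 4→7 (fail-walked)
i=25 'b': node 7→12 (fail-walked)
i=26 'b': node 12→12 (fail-walked)
i=27 'a': node 12→13
i=28 'c': node 13→14  emit P2@[28:28]
i=29 'c': node 14→15  emit P2@[29:29],P4@[24:29],P5@[28:29]
i=30 'c': node 15→16 (fail-walked)  emit P2@[30:30],P5@[29:30]
i=31 'a': node 16→11 (fail-walked)  emit P3@[30:31]
i=32 'b': node 11→1 (fail-walked)
i=33 'b': node 1→2
i=34 'a': node 2→3
i=35 'b': node 3→4  emit P0@[32:35]
i=36 'b': node 4→7 (fail-walked)
i=37 'c': node 7→8  emit P2@[37:37]
i=38 'a': node 8→9  emit P1@[33:38],P3@[37:38]
i=39 'b': node 9→1 (fail-walked)
i=40 'c': node 1→10 (fail-walked)  emit P2@[40:40]
i=41 'a': node 10→11  emit P3@[40:41]
i=42 'b': node 11→1 (fail-walked)
i=43 'c': node 1→10 (fail-walked)  emit P2@[43:43]
i=44 'c': node 10→16  emit P2@[44:44],P5@[43:44]
i=45 'c': node 16→16 (fail-walked)  emit P2@[45:45],P5@[44:45]

Result: [[0,2],[1,3],[2,2],[3,3],[4,2],[9,2],[10,2],[10,4],[10,5],[11,2],[11,5],[12,2],[12,5],[13,2],[13,5],[14,3],[15,2],[16,3],[19,2],[23,0],[28,2],[29,2],[29,4],[29,5],[30,2],[30,5],[31,3],[35,0],[37,2],[38,1],[38,3],[40,2],[41,3],[43,2],[44,2],[44,5],[45,2],[45,5]]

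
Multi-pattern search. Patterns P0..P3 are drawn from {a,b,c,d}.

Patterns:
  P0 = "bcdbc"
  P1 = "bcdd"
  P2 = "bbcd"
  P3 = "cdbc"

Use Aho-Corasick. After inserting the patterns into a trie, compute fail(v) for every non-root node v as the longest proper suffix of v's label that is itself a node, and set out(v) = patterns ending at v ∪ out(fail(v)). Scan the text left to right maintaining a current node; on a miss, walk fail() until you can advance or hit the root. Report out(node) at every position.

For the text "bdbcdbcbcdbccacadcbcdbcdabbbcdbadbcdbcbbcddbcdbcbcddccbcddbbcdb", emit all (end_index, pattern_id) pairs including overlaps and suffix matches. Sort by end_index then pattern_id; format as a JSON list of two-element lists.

Build automaton:
Trie nodes:
  0='ε' goto b→1 c→10
  1='b' goto b→7 c→2
  2='bc' goto d→3
  3='bcd' goto b→4 d→6
  4='bcdb' goto c→5
  5='bcdbc' goto ·  ←P0
  6='bcdd' goto ·  ←P1
  7='bb' goto c→8
  8='bbc' goto d→9
  9='bbcd' goto ·  ←P2
  10='c' goto d→11
  11='cd' goto b→12
  12='cdb' goto c→13
  13='cdbc' goto ·  ←P3

Failure links (BFS by depth):
  n1('b'): parent n0 fail=0; on 'b' 0 → fail=0;  out ∅∪∅=∅
  n10('c'): parent n0 fail=0; on 'c' 0 → fail=0;  out ∅∪∅=∅
  n2('bc'): parent n1 fail=0; on 'c' 0 → fail=10;  out ∅∪∅=∅
  n7('bb'): parent n1 fail=0; on 'b' 0 → fail=1;  out ∅∪∅=∅
  n11('cd'): parent n10 fail=0; on 'd' 0 → fail=0;  out ∅∪∅=∅
  n3('bcd'): parent n2 fail=10; on 'd' 10 → fail=11;  out ∅∪∅=∅
  n8('bbc'): parent n7 fail=1; on 'c' 1 → fail=2;  out ∅∪∅=∅
  n12('cdb'): parent n11 fail=0; on 'b' 0 → fail=1;  out ∅∪∅=∅
  n4('bcdb'): parent n3 fail=11; on 'b' 11 → fail=12;  out ∅∪∅=∅
  n6('bcdd'): parent n3 fail=11; on 'd' 11→0 → fail=0;  out {1}∪∅={1}
  n9('bbcd'): parent n8 fail=2; on 'd' 2 → fail=3;  out {2}∪∅={2}
  n13('cdbc'): parent n12 fail=1; on 'c' 1 → fail=2;  out {3}∪∅={3}
  n5('bcdbc'): parent n4 fail=12; on 'c' 12 → fail=13;  out {0}∪{3}={0,3}

Text stream:
pos 0 'b': at 1
pos 1 'd': at 0 (fail-walked)
pos 2 'b': at 1
pos 3 'c': at 2
pos 4 'd': at 3
pos 5 'b': at 4
pos 6 'c': at 5  emit P0@[2:6],P3@[3:6]
pos 7 'b': at 1 (fail-walked)
pos 8 'c': at 2
pos 9 'd': at 3
pos 10 'b': at 4
pos 11 'c': at 5  emit P0@[7:11],P3@[8:11]
pos 12 'c': at 10 (fail-walked)
pos 13 'a': at 0 (fail-walked)
pos 14 'c': at 10
pos 15 'a': at 0 (fail-walked)
pos 16 'd': at 0
pos 17 'c': at 10
pos 18 'b': at 1 (fail-walked)
pos 19 'c': at 2
pos 20 'd': at 3
pos 21 'b': at 4
pos 22 'c': at 5  emit P0@[18:22],P3@[19:22]
pos 23 'd': at 3 (fail-walked)
pos 24 'a': at 0 (fail-walked)
pos 25 'b': at 1
pos 26 'b': at 7
pos 27 'b': at 7 (fail-walked)
pos 28 'c': at 8
pos 29 'd': at 9  emit P2@[26:29]
pos 30 'b': at 4 (fail-walked)
pos 31 'a': at 0 (fail-walked)
pos 32 'd': at 0
pos 33 'b': at 1
pos 34 'c': at 2
pos 35 'd': at 3
pos 36 'b': at 4
pos 37 'c': at 5  emit P0@[33:37],P3@[34:37]
pos 38 'b': at 1 (fail-walked)
pos 39 'b': at 7
pos 40 'c': at 8
pos 41 'd': at 9  emit P2@[38:41]
pos 42 'd': at 6 (fail-walked)  emit P1@[39:42]
pos 43 'b': at 1 (fail-walked)
pos 44 'c': at 2
pos 45 'd': at 3
pos 46 'b': at 4
pos 47 'c': at 5  emit P0@[43:47],P3@[44:47]
pos 48 'b': at 1 (fail-walked)
pos 49 'c': at 2
pos 50 'd': at 3
pos 51 'd': at 6  emit P1@[48:51]
pos 52 'c': at 10 (fail-walked)
pos 53 'c': at 10 (fail-walked)
pos 54 'b': at 1 (fail-walked)
pos 55 'c': at 2
pos 56 'd': at 3
pos 57 'd': at 6  emit P1@[54:57]
pos 58 'b': at 1 (fail-walked)
pos 59 'b': at 7
pos 60 'c': at 8
pos 61 'd': at 9  emit P2@[58:61]
pos 62 'b': at 4 (fail-walked)

Matches: [[6,0],[6,3],[11,0],[11,3],[22,0],[22,3],[29,2],[37,0],[37,3],[41,2],[42,1],[47,0],[47,3],[51,1],[57,1],[61,2]]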